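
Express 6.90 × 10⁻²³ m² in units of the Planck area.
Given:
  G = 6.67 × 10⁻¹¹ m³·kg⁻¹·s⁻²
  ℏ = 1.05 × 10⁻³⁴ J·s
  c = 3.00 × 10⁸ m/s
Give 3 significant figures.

Planck area: A_P = ℏG/c³ = 2.59 × 10⁻⁷⁰ m².
6.90 × 10⁻²³ / 2.59 × 10⁻⁷⁰ = 2.66 × 10⁴⁷

2.66 × 10⁴⁷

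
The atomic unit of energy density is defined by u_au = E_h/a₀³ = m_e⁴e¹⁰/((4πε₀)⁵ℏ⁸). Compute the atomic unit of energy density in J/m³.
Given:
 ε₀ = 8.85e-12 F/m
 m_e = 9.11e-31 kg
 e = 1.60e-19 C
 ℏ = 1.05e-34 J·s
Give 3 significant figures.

u_au = E_h/a₀³ = m_e⁴e¹⁰/((4πε₀)⁵ℏ⁸)
E_h = 4.38e-18 J
a₀ = 5.26e-11 m
E_h/a₀³ = 3.01e13 J/m³

3.01e13 J/m³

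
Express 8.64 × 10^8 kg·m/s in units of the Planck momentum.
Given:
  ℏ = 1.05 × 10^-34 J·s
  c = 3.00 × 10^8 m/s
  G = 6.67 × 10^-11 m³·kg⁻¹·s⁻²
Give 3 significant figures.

Planck momentum: p_P = √(ℏc³/G) = 6.52 kg·m/s.
8.64 × 10^8 / 6.52 = 1.33 × 10^8

1.33 × 10^8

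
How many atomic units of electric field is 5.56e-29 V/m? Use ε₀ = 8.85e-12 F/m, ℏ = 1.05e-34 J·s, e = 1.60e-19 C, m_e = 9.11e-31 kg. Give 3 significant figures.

1.07e-40

atomic unit of electric field: E_au = E_h/(e a₀) = m_e²e⁵/((4πε₀)³ℏ⁴) = 5.20e11 V/m.
5.56e-29 / 5.20e11 = 1.07e-40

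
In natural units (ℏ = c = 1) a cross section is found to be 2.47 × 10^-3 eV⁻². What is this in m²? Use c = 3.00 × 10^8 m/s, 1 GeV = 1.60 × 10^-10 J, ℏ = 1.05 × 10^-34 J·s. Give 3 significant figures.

9.57 × 10^-17 m²

Area is [L]² = [E]⁻²·(ℏc)²; restore (ℏc)².
1 GeV⁻² → (ℏc)² × (1 GeV in J)⁻² = 3.88 × 10^-32 m².
Convert the energy scale: 2.47 × 10^-3 eV⁻² = 2.47 × 10^15 GeV⁻².
Result: 2.47 × 10^15 × 3.88 × 10^-32 = 9.57 × 10^-17 m².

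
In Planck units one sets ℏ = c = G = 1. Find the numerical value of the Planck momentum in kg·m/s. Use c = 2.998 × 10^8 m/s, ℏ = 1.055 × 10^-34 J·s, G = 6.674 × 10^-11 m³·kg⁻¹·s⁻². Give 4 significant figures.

p_P = √(ℏc³/G)
  = √(42.60)
  = 6.527 kg·m/s

6.527 kg·m/s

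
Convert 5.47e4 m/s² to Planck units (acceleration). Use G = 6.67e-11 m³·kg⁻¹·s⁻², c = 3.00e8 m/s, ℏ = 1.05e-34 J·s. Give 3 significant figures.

9.79e-48

Planck acceleration: a_P = √(c⁷/(ℏG)) = 5.59e51 m/s².
5.47e4 / 5.59e51 = 9.79e-48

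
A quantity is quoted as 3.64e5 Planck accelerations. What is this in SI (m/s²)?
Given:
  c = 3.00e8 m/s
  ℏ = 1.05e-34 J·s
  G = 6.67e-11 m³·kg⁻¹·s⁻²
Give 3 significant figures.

One Planck acceleration: a_P = √(c⁷/(ℏG)) = 5.59e51 m/s².
3.64e5 × 5.59e51 m/s² = 2.03e57 m/s²

2.03e57 m/s²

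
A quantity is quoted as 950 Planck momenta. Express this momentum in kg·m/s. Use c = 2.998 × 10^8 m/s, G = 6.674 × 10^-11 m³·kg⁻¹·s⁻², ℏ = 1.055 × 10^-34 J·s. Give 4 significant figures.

6.200 × 10^3 kg·m/s

One Planck momentum: p_P = √(ℏc³/G) = 6.527 kg·m/s.
950 × 6.527 kg·m/s = 6.200 × 10^3 kg·m/s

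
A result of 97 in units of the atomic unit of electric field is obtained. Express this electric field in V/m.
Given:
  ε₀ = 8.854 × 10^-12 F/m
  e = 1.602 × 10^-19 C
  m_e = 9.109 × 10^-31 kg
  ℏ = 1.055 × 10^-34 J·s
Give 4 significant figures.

4.977 × 10^13 V/m

One atomic unit of electric field: E_au = E_h/(e a₀) = m_e²e⁵/((4πε₀)³ℏ⁴) = 5.131 × 10^11 V/m.
97 × 5.131 × 10^11 V/m = 4.977 × 10^13 V/m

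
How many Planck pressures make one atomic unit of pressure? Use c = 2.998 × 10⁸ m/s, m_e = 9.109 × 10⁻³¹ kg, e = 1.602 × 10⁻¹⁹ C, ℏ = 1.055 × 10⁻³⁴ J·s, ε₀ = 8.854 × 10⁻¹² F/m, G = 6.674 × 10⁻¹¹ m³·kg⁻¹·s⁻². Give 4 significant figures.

atomic unit of pressure: P_au = E_h/a₀³ = m_e⁴e¹⁰/((4πε₀)⁵ℏ⁸) = 2.929 × 10¹³ Pa
Planck pressure: p_P = c⁷/(ℏG²) = 4.632 × 10¹¹³ Pa
ratio = 2.929 × 10¹³ / 4.632 × 10¹¹³ = 6.323 × 10⁻¹⁰¹

6.323 × 10⁻¹⁰¹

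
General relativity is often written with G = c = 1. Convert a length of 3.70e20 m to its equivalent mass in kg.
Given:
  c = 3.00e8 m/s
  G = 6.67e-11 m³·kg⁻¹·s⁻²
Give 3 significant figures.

Length → mass via c²/G.
3.70e20 m × (c²/G) = 4.99e47 kg

4.99e47 kg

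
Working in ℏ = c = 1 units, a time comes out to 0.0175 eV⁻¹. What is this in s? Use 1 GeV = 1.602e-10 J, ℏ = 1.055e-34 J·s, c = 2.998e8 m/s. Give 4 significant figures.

1.152e-17 s

A time is [E]⁻¹ in ℏ=c=1; restore one factor of ℏ.
1 GeV⁻¹ → ℏ × (1 GeV in J)⁻¹ = 6.586e-25 s.
Convert the energy scale: 0.0175 eV⁻¹ = 1.75e7 GeV⁻¹.
Result: 1.75e7 × 6.586e-25 = 1.152e-17 s.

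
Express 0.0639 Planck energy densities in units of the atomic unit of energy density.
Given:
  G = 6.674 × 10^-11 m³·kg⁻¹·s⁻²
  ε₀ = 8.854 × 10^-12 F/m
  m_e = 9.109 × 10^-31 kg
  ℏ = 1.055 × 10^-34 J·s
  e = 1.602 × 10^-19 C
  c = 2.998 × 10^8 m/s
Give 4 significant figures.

1.011 × 10^99

Planck energy density: u_P = c⁷/(ℏG²) = 4.632 × 10^113 J/m³
atomic unit of energy density: u_au = E_h/a₀³ = m_e⁴e¹⁰/((4πε₀)⁵ℏ⁸) = 2.929 × 10^13 J/m³
0.0639 × 4.632 × 10^113 / 2.929 × 10^13 = 1.011 × 10^99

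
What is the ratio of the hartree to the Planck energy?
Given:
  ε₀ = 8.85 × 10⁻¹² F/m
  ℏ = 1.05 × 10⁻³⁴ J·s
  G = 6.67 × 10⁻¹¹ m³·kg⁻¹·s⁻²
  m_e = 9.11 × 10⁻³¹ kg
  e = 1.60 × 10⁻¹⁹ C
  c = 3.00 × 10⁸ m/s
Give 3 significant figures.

2.24 × 10⁻²⁷

hartree: E_h = m_e e⁴/(4πε₀ℏ)² = 4.38 × 10⁻¹⁸ J
Planck energy: E_P = √(ℏc⁵/G) = 1.96 × 10⁹ J
ratio = 4.38 × 10⁻¹⁸ / 1.96 × 10⁹ = 2.24 × 10⁻²⁷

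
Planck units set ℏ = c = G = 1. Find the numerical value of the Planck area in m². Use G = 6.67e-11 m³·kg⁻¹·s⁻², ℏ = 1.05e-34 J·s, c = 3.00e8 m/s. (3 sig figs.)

The unique combination of the constants set to 1 with dimensions of area is A_P = ℏG/c³.
  = 7.00e-45 / 2.70e25
  = 2.59e-70 m²

2.59e-70 m²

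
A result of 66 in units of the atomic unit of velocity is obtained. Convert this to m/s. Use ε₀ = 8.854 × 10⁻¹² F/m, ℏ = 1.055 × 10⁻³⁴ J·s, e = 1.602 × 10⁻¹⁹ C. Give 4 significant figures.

One atomic unit of velocity: v_au = e²/(4πε₀ℏ) = 2.186 × 10⁶ m/s.
66 × 2.186 × 10⁶ m/s = 1.443 × 10⁸ m/s

1.443 × 10⁸ m/s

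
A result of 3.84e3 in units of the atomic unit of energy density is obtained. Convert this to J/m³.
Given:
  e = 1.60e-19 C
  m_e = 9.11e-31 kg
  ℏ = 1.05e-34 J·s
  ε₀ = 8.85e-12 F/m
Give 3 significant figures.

One atomic unit of energy density: u_au = E_h/a₀³ = m_e⁴e¹⁰/((4πε₀)⁵ℏ⁸) = 3.01e13 J/m³.
3.84e3 × 3.01e13 J/m³ = 1.16e17 J/m³

1.16e17 J/m³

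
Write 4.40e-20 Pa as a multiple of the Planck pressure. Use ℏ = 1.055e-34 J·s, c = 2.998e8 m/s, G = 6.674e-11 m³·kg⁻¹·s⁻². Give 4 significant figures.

Planck pressure: p_P = c⁷/(ℏG²) = 4.632e113 Pa.
4.40e-20 / 4.632e113 = 9.499e-134

9.499e-134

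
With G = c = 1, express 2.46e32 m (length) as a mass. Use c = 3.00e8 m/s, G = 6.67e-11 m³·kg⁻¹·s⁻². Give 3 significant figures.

Length → mass via c²/G.
2.46e32 m × (c²/G) = 3.32e59 kg

3.32e59 kg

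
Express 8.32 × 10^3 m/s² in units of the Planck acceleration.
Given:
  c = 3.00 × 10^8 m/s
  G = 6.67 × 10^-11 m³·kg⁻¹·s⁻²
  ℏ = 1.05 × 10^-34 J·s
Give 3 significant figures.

1.49 × 10^-48

Planck acceleration: a_P = √(c⁷/(ℏG)) = 5.59 × 10^51 m/s².
8.32 × 10^3 / 5.59 × 10^51 = 1.49 × 10^-48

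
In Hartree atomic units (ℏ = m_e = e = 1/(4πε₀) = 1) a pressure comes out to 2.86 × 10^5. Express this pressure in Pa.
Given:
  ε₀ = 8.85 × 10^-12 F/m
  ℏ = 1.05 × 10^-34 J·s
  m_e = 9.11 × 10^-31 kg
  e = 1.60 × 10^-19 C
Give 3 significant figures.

8.62 × 10^18 Pa

One atomic unit of pressure: P_au = E_h/a₀³ = m_e⁴e¹⁰/((4πε₀)⁵ℏ⁸) = 3.01 × 10^13 Pa.
2.86 × 10^5 × 3.01 × 10^13 Pa = 8.62 × 10^18 Pa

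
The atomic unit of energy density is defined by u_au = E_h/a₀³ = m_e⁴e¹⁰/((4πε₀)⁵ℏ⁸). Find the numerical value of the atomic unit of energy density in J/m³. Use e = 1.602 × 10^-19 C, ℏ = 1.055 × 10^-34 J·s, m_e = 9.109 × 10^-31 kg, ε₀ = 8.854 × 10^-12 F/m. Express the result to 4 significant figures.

2.929 × 10^13 J/m³

u_au = E_h/a₀³ = m_e⁴e¹⁰/((4πε₀)⁵ℏ⁸)
E_h = 4.354 × 10^-18 J
a₀ = 5.297 × 10^-11 m
E_h/a₀³ = 2.929 × 10^13 J/m³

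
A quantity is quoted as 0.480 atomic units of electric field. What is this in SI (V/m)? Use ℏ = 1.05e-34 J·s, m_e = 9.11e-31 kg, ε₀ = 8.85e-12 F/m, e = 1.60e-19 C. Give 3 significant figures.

One atomic unit of electric field: E_au = E_h/(e a₀) = m_e²e⁵/((4πε₀)³ℏ⁴) = 5.20e11 V/m.
0.480 × 5.20e11 V/m = 2.50e11 V/m

2.50e11 V/m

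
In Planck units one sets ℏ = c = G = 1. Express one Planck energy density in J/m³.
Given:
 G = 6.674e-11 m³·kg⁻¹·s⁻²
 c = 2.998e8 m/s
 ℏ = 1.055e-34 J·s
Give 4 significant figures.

u_P = c⁷/(ℏG²)
  = 2.177e59 / 4.699e-55
  = 4.632e113 J/m³

4.632e113 J/m³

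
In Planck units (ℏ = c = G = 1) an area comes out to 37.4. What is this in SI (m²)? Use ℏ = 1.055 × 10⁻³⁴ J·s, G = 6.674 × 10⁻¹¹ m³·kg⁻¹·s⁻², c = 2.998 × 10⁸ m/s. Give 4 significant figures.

9.773 × 10⁻⁶⁹ m²

One Planck area: A_P = ℏG/c³ = 2.613 × 10⁻⁷⁰ m².
37.4 × 2.613 × 10⁻⁷⁰ m² = 9.773 × 10⁻⁶⁹ m²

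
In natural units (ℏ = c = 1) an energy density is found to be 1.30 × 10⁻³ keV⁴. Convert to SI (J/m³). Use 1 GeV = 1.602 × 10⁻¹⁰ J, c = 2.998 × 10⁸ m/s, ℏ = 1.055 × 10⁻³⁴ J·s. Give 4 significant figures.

2.706 × 10¹⁰ J/m³

[E]/[L]³ = [E]⁴/(ℏc)³; restore (ℏc)⁻³.
1 GeV⁴ → 1/(ℏc)³ × (1 GeV in J)⁴ = 2.082 × 10³⁷ J/m³.
Convert the energy scale: 1.30 × 10⁻³ keV⁴ = 1.30 × 10⁻²⁷ GeV⁴.
Result: 1.30 × 10⁻²⁷ × 2.082 × 10³⁷ = 2.706 × 10¹⁰ J/m³.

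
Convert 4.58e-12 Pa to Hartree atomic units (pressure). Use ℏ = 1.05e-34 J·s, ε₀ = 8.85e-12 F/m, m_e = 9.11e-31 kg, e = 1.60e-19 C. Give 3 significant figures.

1.52e-25

atomic unit of pressure: P_au = E_h/a₀³ = m_e⁴e¹⁰/((4πε₀)⁵ℏ⁸) = 3.01e13 Pa.
4.58e-12 / 3.01e13 = 1.52e-25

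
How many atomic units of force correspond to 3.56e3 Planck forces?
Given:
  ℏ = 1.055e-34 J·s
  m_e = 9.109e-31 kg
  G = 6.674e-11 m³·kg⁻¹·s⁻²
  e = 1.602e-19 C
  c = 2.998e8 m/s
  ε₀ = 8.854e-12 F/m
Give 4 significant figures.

5.242e54

Planck force: F_P = c⁴/G = 1.210e44 N
atomic unit of force: F_au = E_h/a₀ = m_e²e⁶/((4πε₀)³ℏ⁴) = 8.220e-8 N
3.56e3 × 1.210e44 / 8.220e-8 = 5.242e54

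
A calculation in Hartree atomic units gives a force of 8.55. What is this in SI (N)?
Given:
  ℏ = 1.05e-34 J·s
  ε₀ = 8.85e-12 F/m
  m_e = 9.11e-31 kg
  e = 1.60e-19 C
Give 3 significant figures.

7.12e-7 N

One atomic unit of force: F_au = E_h/a₀ = m_e²e⁶/((4πε₀)³ℏ⁴) = 8.33e-8 N.
8.55 × 8.33e-8 N = 7.12e-7 N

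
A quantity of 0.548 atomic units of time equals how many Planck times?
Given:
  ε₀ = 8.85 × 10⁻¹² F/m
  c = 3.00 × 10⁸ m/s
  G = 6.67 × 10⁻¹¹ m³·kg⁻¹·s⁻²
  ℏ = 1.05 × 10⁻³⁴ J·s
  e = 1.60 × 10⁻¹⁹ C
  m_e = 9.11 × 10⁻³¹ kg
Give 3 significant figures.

2.45 × 10²⁶

atomic unit of time: τ_au = (4πε₀)²ℏ³/(m_e e⁴) = 2.40 × 10⁻¹⁷ s
Planck time: t_P = √(ℏG/c⁵) = 5.37 × 10⁻⁴⁴ s
0.548 × 2.40 × 10⁻¹⁷ / 5.37 × 10⁻⁴⁴ = 2.45 × 10²⁶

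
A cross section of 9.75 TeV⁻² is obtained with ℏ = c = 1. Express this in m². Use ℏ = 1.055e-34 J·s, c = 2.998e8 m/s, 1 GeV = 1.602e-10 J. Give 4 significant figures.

3.801e-37 m²

Area is [L]² = [E]⁻²·(ℏc)²; restore (ℏc)².
1 GeV⁻² → (ℏc)² × (1 GeV in J)⁻² = 3.898e-32 m².
Convert the energy scale: 9.75 TeV⁻² = 9.75e-6 GeV⁻².
Result: 9.75e-6 × 3.898e-32 = 3.801e-37 m².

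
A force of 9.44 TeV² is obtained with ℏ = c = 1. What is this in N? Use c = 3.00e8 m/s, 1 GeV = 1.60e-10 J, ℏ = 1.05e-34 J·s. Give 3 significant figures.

7.67e12 N

Force is [E]/[L] = [E]²/(ℏc); restore (ℏc)⁻¹.
1 GeV² → 1/(ℏc) × (1 GeV in J)² = 8.13e5 N.
Convert the energy scale: 9.44 TeV² = 9.44e6 GeV².
Result: 9.44e6 × 8.13e5 = 7.67e12 N.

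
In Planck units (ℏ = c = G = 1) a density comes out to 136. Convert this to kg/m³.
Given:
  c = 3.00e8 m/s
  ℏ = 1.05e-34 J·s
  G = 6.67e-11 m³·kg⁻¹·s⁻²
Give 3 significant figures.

7.07e98 kg/m³

One Planck density: ρ_P = c⁵/(ℏG²) = 5.20e96 kg/m³.
136 × 5.20e96 kg/m³ = 7.07e98 kg/m³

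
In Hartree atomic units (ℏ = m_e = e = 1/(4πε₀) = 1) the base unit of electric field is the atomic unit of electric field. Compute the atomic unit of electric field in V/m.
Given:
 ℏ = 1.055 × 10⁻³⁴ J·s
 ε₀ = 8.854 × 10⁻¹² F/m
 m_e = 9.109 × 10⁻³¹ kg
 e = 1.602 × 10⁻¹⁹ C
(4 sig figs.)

E_au = E_h/(e a₀) = m_e²e⁵/((4πε₀)³ℏ⁴)
E_h = 4.354 × 10⁻¹⁸ J
a₀ = 5.297 × 10⁻¹¹ m
E_h/(e·a₀) = 5.131 × 10¹¹ V/m

5.131 × 10¹¹ V/m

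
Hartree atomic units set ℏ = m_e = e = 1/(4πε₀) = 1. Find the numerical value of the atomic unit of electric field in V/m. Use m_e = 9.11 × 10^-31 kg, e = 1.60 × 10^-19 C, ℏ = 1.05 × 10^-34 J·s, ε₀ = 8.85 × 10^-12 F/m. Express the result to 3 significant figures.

From ℏ = m_e = e = 1/(4πε₀) = 1 the electric field scale is E_au = E_h/(e a₀) = m_e²e⁵/((4πε₀)³ℏ⁴).
E_h = 4.38 × 10^-18 J
a₀ = 5.26 × 10^-11 m
E_h/(e·a₀) = 5.20 × 10^11 V/m

5.20 × 10^11 V/m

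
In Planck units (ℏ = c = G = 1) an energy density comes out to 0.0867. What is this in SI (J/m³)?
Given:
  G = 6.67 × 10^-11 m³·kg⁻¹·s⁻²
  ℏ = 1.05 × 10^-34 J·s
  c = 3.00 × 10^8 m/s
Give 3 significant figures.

4.06 × 10^112 J/m³

One Planck energy density: u_P = c⁷/(ℏG²) = 4.68 × 10^113 J/m³.
0.0867 × 4.68 × 10^113 J/m³ = 4.06 × 10^112 J/m³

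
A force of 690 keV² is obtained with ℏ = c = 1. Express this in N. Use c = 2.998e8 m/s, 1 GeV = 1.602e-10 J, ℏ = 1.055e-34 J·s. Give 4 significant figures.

5.599e-4 N

Force is [E]/[L] = [E]²/(ℏc); restore (ℏc)⁻¹.
1 GeV² → 1/(ℏc) × (1 GeV in J)² = 8.114e5 N.
Convert the energy scale: 690 keV² = 6.90e-10 GeV².
Result: 6.90e-10 × 8.114e5 = 5.599e-4 N.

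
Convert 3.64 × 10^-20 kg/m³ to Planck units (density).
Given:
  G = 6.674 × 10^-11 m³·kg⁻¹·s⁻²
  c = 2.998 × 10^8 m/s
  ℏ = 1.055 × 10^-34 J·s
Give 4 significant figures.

Planck density: ρ_P = c⁵/(ℏG²) = 5.154 × 10^96 kg/m³.
3.64 × 10^-20 / 5.154 × 10^96 = 7.063 × 10^-117

7.063 × 10^-117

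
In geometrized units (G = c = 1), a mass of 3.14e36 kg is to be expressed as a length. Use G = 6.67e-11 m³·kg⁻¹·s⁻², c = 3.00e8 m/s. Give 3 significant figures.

2.33e9 m

In G = c = 1 units mass has dimensions of length; the conversion factor is G/c².
3.14e36 kg × (G/c²) = 2.33e9 m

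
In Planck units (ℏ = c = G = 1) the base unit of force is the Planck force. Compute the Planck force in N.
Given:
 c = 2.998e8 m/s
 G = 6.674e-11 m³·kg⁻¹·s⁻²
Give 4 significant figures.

F_P = c⁴/G
  = 8.078e33 / 6.674e-11
  = 1.210e44 N

1.210e44 N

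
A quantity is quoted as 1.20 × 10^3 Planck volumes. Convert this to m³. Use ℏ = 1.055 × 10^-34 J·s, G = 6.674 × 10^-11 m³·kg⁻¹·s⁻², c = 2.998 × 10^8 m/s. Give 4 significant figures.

5.069 × 10^-102 m³

One Planck volume: V_P = (ℏG/c³)^(3/2) = 4.224 × 10^-105 m³.
1.20 × 10^3 × 4.224 × 10^-105 m³ = 5.069 × 10^-102 m³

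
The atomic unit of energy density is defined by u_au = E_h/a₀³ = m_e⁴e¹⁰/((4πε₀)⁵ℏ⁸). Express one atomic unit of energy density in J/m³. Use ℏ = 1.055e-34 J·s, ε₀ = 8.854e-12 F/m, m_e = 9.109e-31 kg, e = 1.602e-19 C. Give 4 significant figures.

2.929e13 J/m³

u_au = E_h/a₀³ = m_e⁴e¹⁰/((4πε₀)⁵ℏ⁸)
E_h = 4.354e-18 J
a₀ = 5.297e-11 m
E_h/a₀³ = 2.929e13 J/m³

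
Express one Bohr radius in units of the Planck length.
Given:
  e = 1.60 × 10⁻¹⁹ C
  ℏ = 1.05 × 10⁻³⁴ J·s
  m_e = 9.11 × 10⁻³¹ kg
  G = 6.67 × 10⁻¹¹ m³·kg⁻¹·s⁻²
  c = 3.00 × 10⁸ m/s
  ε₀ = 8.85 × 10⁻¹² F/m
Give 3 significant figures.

3.26 × 10²⁴

Bohr radius: a₀ = 4πε₀ℏ²/(m_e e²) = 5.26 × 10⁻¹¹ m
Planck length: ℓ_P = √(ℏG/c³) = 1.61 × 10⁻³⁵ m
ratio = 5.26 × 10⁻¹¹ / 1.61 × 10⁻³⁵ = 3.26 × 10²⁴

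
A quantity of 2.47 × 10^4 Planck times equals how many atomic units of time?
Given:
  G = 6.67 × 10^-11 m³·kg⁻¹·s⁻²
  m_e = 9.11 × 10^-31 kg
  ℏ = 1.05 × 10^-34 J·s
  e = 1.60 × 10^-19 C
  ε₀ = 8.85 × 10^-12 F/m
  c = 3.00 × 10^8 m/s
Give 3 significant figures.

5.53 × 10^-23

Planck time: t_P = √(ℏG/c⁵) = 5.37 × 10^-44 s
atomic unit of time: τ_au = (4πε₀)²ℏ³/(m_e e⁴) = 2.40 × 10^-17 s
2.47 × 10^4 × 5.37 × 10^-44 / 2.40 × 10^-17 = 5.53 × 10^-23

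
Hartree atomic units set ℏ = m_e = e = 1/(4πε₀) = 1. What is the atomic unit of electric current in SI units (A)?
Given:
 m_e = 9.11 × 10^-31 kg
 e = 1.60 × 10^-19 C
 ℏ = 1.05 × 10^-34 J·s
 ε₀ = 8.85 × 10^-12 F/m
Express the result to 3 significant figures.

From ℏ = m_e = e = 1/(4πε₀) = 1 the current scale is I_au = e E_h/ℏ = m_e e⁵/((4πε₀)²ℏ³).
E_h = 4.38 × 10^-18 J
e·E_h/ℏ = 6.67 × 10^-3 A

6.67 × 10^-3 A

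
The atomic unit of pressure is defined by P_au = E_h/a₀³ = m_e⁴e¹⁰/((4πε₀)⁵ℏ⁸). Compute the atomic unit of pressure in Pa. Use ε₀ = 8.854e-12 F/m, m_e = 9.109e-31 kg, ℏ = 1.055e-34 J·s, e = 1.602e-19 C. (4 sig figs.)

P_au = E_h/a₀³ = m_e⁴e¹⁰/((4πε₀)⁵ℏ⁸)
E_h = 4.354e-18 J
a₀ = 5.297e-11 m
E_h/a₀³ = 2.929e13 Pa

2.929e13 Pa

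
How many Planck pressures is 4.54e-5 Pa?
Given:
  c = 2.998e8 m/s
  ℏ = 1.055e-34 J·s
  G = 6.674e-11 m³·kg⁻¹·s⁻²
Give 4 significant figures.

Planck pressure: p_P = c⁷/(ℏG²) = 4.632e113 Pa.
4.54e-5 / 4.632e113 = 9.801e-119

9.801e-119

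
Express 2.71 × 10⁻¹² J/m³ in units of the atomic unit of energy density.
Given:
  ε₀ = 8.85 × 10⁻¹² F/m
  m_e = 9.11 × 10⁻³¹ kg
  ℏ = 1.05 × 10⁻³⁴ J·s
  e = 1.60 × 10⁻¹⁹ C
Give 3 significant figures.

atomic unit of energy density: u_au = E_h/a₀³ = m_e⁴e¹⁰/((4πε₀)⁵ℏ⁸) = 3.01 × 10¹³ J/m³.
2.71 × 10⁻¹² / 3.01 × 10¹³ = 8.99 × 10⁻²⁶

8.99 × 10⁻²⁶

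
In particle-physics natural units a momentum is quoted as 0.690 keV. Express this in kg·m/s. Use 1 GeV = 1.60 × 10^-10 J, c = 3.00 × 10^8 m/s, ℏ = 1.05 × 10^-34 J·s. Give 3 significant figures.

Momentum is [E]/c; divide by c.
1 GeV → 1/c × (1 GeV in J) = 5.33 × 10^-19 kg·m/s.
Convert the energy scale: 0.690 keV = 6.90 × 10^-7 GeV.
Result: 6.90 × 10^-7 × 5.33 × 10^-19 = 3.68 × 10^-25 kg·m/s.

3.68 × 10^-25 kg·m/s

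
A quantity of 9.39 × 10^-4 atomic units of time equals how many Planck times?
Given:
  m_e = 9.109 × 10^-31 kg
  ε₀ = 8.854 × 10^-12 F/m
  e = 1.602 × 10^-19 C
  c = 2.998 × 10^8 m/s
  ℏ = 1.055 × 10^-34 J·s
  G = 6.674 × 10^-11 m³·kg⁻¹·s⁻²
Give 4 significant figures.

4.219 × 10^23

atomic unit of time: τ_au = (4πε₀)²ℏ³/(m_e e⁴) = 2.423 × 10^-17 s
Planck time: t_P = √(ℏG/c⁵) = 5.392 × 10^-44 s
9.39 × 10^-4 × 2.423 × 10^-17 / 5.392 × 10^-44 = 4.219 × 10^23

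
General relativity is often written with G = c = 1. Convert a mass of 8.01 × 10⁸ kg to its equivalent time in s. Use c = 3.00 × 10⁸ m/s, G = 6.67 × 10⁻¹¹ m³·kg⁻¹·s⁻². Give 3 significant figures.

1.98 × 10⁻²⁷ s

Mass → time via G/c³.
8.01 × 10⁸ kg × (G/c³) = 1.98 × 10⁻²⁷ s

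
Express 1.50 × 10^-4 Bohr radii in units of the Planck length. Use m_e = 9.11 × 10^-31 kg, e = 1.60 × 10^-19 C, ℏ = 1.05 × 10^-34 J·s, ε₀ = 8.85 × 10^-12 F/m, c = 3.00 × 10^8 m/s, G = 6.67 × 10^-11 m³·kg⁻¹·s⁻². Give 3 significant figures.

Bohr radius: a₀ = 4πε₀ℏ²/(m_e e²) = 5.26 × 10^-11 m
Planck length: ℓ_P = √(ℏG/c³) = 1.61 × 10^-35 m
1.50 × 10^-4 × 5.26 × 10^-11 / 1.61 × 10^-35 = 4.90 × 10^20

4.90 × 10^20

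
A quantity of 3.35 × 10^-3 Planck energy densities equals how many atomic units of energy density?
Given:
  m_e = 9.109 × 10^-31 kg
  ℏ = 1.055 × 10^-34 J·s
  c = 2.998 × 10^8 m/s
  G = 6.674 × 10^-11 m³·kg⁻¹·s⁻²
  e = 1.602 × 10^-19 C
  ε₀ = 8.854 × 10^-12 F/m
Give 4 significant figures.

5.298 × 10^97

Planck energy density: u_P = c⁷/(ℏG²) = 4.632 × 10^113 J/m³
atomic unit of energy density: u_au = E_h/a₀³ = m_e⁴e¹⁰/((4πε₀)⁵ℏ⁸) = 2.929 × 10^13 J/m³
3.35 × 10^-3 × 4.632 × 10^113 / 2.929 × 10^13 = 5.298 × 10^97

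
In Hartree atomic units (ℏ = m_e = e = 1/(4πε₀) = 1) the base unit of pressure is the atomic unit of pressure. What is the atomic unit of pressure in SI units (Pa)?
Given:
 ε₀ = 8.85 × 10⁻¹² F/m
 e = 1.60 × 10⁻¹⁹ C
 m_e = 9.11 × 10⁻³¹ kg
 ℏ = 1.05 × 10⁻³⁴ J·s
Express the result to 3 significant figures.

P_au = E_h/a₀³ = m_e⁴e¹⁰/((4πε₀)⁵ℏ⁸)
E_h = 4.38 × 10⁻¹⁸ J
a₀ = 5.26 × 10⁻¹¹ m
E_h/a₀³ = 3.01 × 10¹³ Pa

3.01 × 10¹³ Pa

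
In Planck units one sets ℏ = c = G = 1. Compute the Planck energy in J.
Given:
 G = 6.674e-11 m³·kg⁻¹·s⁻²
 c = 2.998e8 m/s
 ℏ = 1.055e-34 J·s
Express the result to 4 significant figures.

E_P = √(ℏc⁵/G)
  = √(3.828e18)
  = 1.957e9 J

1.957e9 J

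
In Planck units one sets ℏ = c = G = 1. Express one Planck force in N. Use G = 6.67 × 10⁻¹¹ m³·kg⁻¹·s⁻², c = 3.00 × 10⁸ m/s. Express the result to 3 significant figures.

F_P = c⁴/G
  = 8.10 × 10³³ / 6.67 × 10⁻¹¹
  = 1.21 × 10⁴⁴ N

1.21 × 10⁴⁴ N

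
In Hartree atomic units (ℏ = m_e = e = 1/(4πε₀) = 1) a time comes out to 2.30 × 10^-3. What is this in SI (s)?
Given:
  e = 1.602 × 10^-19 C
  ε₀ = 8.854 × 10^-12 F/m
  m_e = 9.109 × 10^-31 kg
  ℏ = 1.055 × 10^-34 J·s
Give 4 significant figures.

One atomic unit of time: τ_au = (4πε₀)²ℏ³/(m_e e⁴) = 2.423 × 10^-17 s.
2.30 × 10^-3 × 2.423 × 10^-17 s = 5.573 × 10^-20 s

5.573 × 10^-20 s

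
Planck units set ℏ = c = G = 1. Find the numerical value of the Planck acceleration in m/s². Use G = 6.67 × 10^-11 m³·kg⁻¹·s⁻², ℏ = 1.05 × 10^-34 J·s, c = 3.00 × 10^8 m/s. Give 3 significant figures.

The unique combination of the constants set to 1 with dimensions of acceleration is a_P = √(c⁷/(ℏG)).
  = √(3.12 × 10^103)
  = 5.59 × 10^51 m/s²

5.59 × 10^51 m/s²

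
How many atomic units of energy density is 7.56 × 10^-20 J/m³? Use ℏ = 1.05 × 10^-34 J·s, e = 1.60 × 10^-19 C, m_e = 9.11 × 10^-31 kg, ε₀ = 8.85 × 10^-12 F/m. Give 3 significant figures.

atomic unit of energy density: u_au = E_h/a₀³ = m_e⁴e¹⁰/((4πε₀)⁵ℏ⁸) = 3.01 × 10^13 J/m³.
7.56 × 10^-20 / 3.01 × 10^13 = 2.51 × 10^-33

2.51 × 10^-33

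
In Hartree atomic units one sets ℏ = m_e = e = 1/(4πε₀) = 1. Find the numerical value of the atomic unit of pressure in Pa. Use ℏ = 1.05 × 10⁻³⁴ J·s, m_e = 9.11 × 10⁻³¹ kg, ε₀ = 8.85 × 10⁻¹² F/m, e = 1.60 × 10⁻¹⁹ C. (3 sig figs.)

3.01 × 10¹³ Pa

P_au = E_h/a₀³ = m_e⁴e¹⁰/((4πε₀)⁵ℏ⁸)
E_h = 4.38 × 10⁻¹⁸ J
a₀ = 5.26 × 10⁻¹¹ m
E_h/a₀³ = 3.01 × 10¹³ Pa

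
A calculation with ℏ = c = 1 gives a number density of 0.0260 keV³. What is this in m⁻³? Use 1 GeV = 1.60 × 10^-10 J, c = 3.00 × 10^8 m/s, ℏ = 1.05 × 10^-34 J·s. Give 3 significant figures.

Number density is [L]⁻³ = [E]³/(ℏc)³.
1 GeV³ → 1/(ℏc)³ × (1 GeV in J)³ = 1.31 × 10^47 m⁻³.
Convert the energy scale: 0.0260 keV³ = 2.60 × 10^-20 GeV³.
Result: 2.60 × 10^-20 × 1.31 × 10^47 = 3.41 × 10^27 m⁻³.

3.41 × 10^27 m⁻³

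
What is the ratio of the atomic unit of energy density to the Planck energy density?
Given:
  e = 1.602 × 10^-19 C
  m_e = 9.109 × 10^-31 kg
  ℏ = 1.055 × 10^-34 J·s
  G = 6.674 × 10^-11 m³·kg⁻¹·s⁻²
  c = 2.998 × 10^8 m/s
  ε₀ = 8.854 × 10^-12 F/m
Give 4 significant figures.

6.323 × 10^-101

atomic unit of energy density: u_au = E_h/a₀³ = m_e⁴e¹⁰/((4πε₀)⁵ℏ⁸) = 2.929 × 10^13 J/m³
Planck energy density: u_P = c⁷/(ℏG²) = 4.632 × 10^113 J/m³
ratio = 2.929 × 10^13 / 4.632 × 10^113 = 6.323 × 10^-101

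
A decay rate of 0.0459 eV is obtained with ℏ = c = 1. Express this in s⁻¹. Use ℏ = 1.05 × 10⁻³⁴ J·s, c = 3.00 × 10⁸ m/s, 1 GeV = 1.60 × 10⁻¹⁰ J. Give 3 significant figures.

6.99 × 10¹³ s⁻¹

A rate is [E]/ℏ; divide by ℏ.
1 GeV → 1/ℏ × (1 GeV in J) = 1.52 × 10²⁴ s⁻¹.
Convert the energy scale: 0.0459 eV = 4.59 × 10⁻¹¹ GeV.
Result: 4.59 × 10⁻¹¹ × 1.52 × 10²⁴ = 6.99 × 10¹³ s⁻¹.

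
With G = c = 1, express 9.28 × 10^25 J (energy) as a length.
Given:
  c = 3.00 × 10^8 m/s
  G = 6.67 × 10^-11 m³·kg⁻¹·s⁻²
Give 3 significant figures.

7.64 × 10^-19 m

Energy → length via G/c⁴.
9.28 × 10^25 J × (G/c⁴) = 7.64 × 10^-19 m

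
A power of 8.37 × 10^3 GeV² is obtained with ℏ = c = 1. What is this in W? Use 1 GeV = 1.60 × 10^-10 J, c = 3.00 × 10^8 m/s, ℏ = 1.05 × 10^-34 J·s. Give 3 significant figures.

2.04 × 10^18 W

Power is [E]/[T] = [E]²/ℏ.
1 GeV² → 1/ℏ × (1 GeV in J)² = 2.44 × 10^14 W.
Result: 8.37 × 10^3 × 2.44 × 10^14 = 2.04 × 10^18 W.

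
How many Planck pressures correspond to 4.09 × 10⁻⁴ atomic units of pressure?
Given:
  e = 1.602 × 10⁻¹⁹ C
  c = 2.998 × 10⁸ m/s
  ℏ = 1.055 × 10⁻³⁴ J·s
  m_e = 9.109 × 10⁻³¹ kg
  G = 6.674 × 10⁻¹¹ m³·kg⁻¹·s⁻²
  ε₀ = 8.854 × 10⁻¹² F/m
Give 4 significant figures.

atomic unit of pressure: P_au = E_h/a₀³ = m_e⁴e¹⁰/((4πε₀)⁵ℏ⁸) = 2.929 × 10¹³ Pa
Planck pressure: p_P = c⁷/(ℏG²) = 4.632 × 10¹¹³ Pa
4.09 × 10⁻⁴ × 2.929 × 10¹³ / 4.632 × 10¹¹³ = 2.586 × 10⁻¹⁰⁴

2.586 × 10⁻¹⁰⁴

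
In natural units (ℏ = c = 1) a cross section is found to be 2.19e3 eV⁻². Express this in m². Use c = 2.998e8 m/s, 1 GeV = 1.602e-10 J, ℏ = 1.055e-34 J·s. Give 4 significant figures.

8.537e-11 m²

Area is [L]² = [E]⁻²·(ℏc)²; restore (ℏc)².
1 GeV⁻² → (ℏc)² × (1 GeV in J)⁻² = 3.898e-32 m².
Convert the energy scale: 2.19e3 eV⁻² = 2.19e21 GeV⁻².
Result: 2.19e21 × 3.898e-32 = 8.537e-11 m².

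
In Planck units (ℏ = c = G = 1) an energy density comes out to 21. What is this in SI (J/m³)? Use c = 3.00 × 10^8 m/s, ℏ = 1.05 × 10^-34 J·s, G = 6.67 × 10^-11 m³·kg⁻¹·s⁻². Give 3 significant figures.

9.83 × 10^114 J/m³

One Planck energy density: u_P = c⁷/(ℏG²) = 4.68 × 10^113 J/m³.
21 × 4.68 × 10^113 J/m³ = 9.83 × 10^114 J/m³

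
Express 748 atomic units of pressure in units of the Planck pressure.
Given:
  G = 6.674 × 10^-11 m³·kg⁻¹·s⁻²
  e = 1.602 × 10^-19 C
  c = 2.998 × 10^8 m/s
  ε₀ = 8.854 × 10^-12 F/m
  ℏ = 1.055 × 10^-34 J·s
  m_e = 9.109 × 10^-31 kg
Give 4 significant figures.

atomic unit of pressure: P_au = E_h/a₀³ = m_e⁴e¹⁰/((4πε₀)⁵ℏ⁸) = 2.929 × 10^13 Pa
Planck pressure: p_P = c⁷/(ℏG²) = 4.632 × 10^113 Pa
748 × 2.929 × 10^13 / 4.632 × 10^113 = 4.730 × 10^-98

4.730 × 10^-98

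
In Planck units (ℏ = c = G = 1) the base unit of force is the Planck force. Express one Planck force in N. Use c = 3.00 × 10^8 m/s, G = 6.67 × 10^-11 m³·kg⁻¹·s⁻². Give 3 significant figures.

F_P = c⁴/G
  = 8.10 × 10^33 / 6.67 × 10^-11
  = 1.21 × 10^44 N

1.21 × 10^44 N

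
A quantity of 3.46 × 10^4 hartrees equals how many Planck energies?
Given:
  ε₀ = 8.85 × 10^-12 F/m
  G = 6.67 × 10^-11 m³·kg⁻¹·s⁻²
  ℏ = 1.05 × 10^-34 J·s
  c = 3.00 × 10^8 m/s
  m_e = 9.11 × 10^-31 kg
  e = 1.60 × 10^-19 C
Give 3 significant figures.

7.75 × 10^-23

hartree: E_h = m_e e⁴/(4πε₀ℏ)² = 4.38 × 10^-18 J
Planck energy: E_P = √(ℏc⁵/G) = 1.96 × 10^9 J
3.46 × 10^4 × 4.38 × 10^-18 / 1.96 × 10^9 = 7.75 × 10^-23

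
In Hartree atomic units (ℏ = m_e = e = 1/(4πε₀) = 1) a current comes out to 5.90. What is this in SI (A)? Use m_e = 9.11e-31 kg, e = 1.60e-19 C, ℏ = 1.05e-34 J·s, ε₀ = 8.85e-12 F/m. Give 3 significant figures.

0.0394 A

One atomic unit of electric current: I_au = e E_h/ℏ = m_e e⁵/((4πε₀)²ℏ³) = 6.67e-3 A.
5.90 × 6.67e-3 A = 0.0394 A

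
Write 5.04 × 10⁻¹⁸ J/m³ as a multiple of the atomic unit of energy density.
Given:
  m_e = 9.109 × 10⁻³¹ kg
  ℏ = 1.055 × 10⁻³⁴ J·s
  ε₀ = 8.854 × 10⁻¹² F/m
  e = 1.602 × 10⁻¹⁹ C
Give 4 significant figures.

atomic unit of energy density: u_au = E_h/a₀³ = m_e⁴e¹⁰/((4πε₀)⁵ℏ⁸) = 2.929 × 10¹³ J/m³.
5.04 × 10⁻¹⁸ / 2.929 × 10¹³ = 1.721 × 10⁻³¹

1.721 × 10⁻³¹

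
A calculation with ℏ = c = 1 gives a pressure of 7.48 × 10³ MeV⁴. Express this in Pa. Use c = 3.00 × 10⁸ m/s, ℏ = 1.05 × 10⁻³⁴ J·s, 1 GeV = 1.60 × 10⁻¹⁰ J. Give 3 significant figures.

1.57 × 10²⁹ Pa

Pressure is [E]/[L]³ = [E]⁴/(ℏc)³.
1 GeV⁴ → 1/(ℏc)³ × (1 GeV in J)⁴ = 2.10 × 10³⁷ Pa.
Convert the energy scale: 7.48 × 10³ MeV⁴ = 7.48 × 10⁻⁹ GeV⁴.
Result: 7.48 × 10⁻⁹ × 2.10 × 10³⁷ = 1.57 × 10²⁹ Pa.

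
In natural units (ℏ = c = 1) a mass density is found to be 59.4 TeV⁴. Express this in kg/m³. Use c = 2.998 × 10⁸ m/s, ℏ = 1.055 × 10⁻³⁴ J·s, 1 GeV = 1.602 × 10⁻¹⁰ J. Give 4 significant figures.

1.376 × 10³⁴ kg/m³

Mass density is [E]/(c²[L]³) = [E]⁴/(ℏ³c⁵).
1 GeV⁴ → 1/(ℏ³c⁵) × (1 GeV in J)⁴ = 2.316 × 10²⁰ kg/m³.
Convert the energy scale: 59.4 TeV⁴ = 5.94 × 10¹³ GeV⁴.
Result: 5.94 × 10¹³ × 2.316 × 10²⁰ = 1.376 × 10³⁴ kg/m³.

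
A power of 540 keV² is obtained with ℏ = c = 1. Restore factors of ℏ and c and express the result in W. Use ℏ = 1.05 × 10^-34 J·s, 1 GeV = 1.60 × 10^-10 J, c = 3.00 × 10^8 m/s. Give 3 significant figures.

Power is [E]/[T] = [E]²/ℏ.
1 GeV² → 1/ℏ × (1 GeV in J)² = 2.44 × 10^14 W.
Convert the energy scale: 540 keV² = 5.40 × 10^-10 GeV².
Result: 5.40 × 10^-10 × 2.44 × 10^14 = 1.32 × 10^5 W.

1.32 × 10^5 W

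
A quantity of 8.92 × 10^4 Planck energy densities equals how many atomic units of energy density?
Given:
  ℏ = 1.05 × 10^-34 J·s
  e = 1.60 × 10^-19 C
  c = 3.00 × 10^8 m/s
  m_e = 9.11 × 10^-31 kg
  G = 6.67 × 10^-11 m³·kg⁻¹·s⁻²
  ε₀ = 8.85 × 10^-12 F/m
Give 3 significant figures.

Planck energy density: u_P = c⁷/(ℏG²) = 4.68 × 10^113 J/m³
atomic unit of energy density: u_au = E_h/a₀³ = m_e⁴e¹⁰/((4πε₀)⁵ℏ⁸) = 3.01 × 10^13 J/m³
8.92 × 10^4 × 4.68 × 10^113 / 3.01 × 10^13 = 1.39 × 10^105

1.39 × 10^105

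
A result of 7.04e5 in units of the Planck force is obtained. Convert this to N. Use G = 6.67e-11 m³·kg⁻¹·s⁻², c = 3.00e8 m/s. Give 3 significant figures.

8.55e49 N

One Planck force: F_P = c⁴/G = 1.21e44 N.
7.04e5 × 1.21e44 N = 8.55e49 N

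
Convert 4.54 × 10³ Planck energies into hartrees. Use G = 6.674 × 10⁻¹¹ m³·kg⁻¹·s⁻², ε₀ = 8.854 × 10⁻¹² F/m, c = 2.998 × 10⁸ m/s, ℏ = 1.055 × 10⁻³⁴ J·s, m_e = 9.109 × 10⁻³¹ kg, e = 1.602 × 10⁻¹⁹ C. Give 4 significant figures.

Planck energy: E_P = √(ℏc⁵/G) = 1.957 × 10⁹ J
hartree: E_h = m_e e⁴/(4πε₀ℏ)² = 4.354 × 10⁻¹⁸ J
4.54 × 10³ × 1.957 × 10⁹ / 4.354 × 10⁻¹⁸ = 2.040 × 10³⁰

2.040 × 10³⁰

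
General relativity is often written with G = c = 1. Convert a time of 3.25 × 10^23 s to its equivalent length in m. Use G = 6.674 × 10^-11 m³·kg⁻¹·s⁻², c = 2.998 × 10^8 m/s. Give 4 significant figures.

Time → length via c.
3.25 × 10^23 s × (c) = 9.743 × 10^31 m

9.743 × 10^31 m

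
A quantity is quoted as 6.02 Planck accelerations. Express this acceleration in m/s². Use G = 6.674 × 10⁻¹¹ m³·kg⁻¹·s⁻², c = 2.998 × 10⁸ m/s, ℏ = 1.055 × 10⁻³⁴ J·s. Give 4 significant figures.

3.347 × 10⁵² m/s²

One Planck acceleration: a_P = √(c⁷/(ℏG)) = 5.560 × 10⁵¹ m/s².
6.02 × 5.560 × 10⁵¹ m/s² = 3.347 × 10⁵² m/s²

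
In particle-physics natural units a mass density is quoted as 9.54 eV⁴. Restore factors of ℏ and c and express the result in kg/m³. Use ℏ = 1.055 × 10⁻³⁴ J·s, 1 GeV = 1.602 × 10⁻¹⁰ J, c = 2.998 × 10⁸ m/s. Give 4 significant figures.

2.209 × 10⁻¹⁵ kg/m³

Mass density is [E]/(c²[L]³) = [E]⁴/(ℏ³c⁵).
1 GeV⁴ → 1/(ℏ³c⁵) × (1 GeV in J)⁴ = 2.316 × 10²⁰ kg/m³.
Convert the energy scale: 9.54 eV⁴ = 9.54 × 10⁻³⁶ GeV⁴.
Result: 9.54 × 10⁻³⁶ × 2.316 × 10²⁰ = 2.209 × 10⁻¹⁵ kg/m³.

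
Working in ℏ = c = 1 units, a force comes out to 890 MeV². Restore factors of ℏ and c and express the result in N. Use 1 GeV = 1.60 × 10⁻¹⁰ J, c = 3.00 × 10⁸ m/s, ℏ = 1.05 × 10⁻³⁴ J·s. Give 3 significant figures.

Force is [E]/[L] = [E]²/(ℏc); restore (ℏc)⁻¹.
1 GeV² → 1/(ℏc) × (1 GeV in J)² = 8.13 × 10⁵ N.
Convert the energy scale: 890 MeV² = 8.90 × 10⁻⁴ GeV².
Result: 8.90 × 10⁻⁴ × 8.13 × 10⁵ = 723 N.

723 N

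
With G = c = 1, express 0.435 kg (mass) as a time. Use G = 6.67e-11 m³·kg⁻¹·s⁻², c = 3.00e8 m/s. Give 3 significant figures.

1.07e-36 s

Mass → time via G/c³.
0.435 kg × (G/c³) = 1.07e-36 s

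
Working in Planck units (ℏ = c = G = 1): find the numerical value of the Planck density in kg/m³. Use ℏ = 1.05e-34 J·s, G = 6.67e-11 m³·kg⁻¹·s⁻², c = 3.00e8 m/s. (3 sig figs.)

The unique combination of the constants set to 1 with dimensions of density is ρ_P = c⁵/(ℏG²).
  = 2.43e42 / 4.67e-55
  = 5.20e96 kg/m³

5.20e96 kg/m³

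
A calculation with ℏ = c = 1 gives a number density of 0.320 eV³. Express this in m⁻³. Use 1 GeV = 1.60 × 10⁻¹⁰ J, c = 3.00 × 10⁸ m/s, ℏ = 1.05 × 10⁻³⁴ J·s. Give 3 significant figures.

Number density is [L]⁻³ = [E]³/(ℏc)³.
1 GeV³ → 1/(ℏc)³ × (1 GeV in J)³ = 1.31 × 10⁴⁷ m⁻³.
Convert the energy scale: 0.320 eV³ = 3.20 × 10⁻²⁸ GeV³.
Result: 3.20 × 10⁻²⁸ × 1.31 × 10⁴⁷ = 4.19 × 10¹⁹ m⁻³.

4.19 × 10¹⁹ m⁻³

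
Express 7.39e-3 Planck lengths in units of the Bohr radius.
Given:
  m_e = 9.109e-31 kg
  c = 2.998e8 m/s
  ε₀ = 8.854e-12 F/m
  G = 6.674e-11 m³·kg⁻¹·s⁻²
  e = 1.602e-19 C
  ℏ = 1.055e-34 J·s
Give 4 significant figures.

2.255e-27

Planck length: ℓ_P = √(ℏG/c³) = 1.616e-35 m
Bohr radius: a₀ = 4πε₀ℏ²/(m_e e²) = 5.297e-11 m
7.39e-3 × 1.616e-35 / 5.297e-11 = 2.255e-27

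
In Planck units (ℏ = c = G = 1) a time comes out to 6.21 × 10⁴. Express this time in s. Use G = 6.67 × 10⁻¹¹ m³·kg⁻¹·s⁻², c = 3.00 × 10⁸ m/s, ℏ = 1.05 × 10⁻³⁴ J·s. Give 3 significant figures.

One Planck time: t_P = √(ℏG/c⁵) = 5.37 × 10⁻⁴⁴ s.
6.21 × 10⁴ × 5.37 × 10⁻⁴⁴ s = 3.33 × 10⁻³⁹ s

3.33 × 10⁻³⁹ s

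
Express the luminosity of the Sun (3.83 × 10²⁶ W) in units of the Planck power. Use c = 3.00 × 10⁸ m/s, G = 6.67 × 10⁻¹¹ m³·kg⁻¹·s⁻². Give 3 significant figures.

1.05 × 10⁻²⁶

Planck power: P_P = c⁵/G = 3.64 × 10⁵² W.
3.83 × 10²⁶ / 3.64 × 10⁵² = 1.05 × 10⁻²⁶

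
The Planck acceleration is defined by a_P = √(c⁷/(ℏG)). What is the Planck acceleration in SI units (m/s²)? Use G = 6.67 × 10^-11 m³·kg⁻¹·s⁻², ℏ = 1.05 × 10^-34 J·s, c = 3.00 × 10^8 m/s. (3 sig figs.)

5.59 × 10^51 m/s²

a_P = √(c⁷/(ℏG))
  = √(3.12 × 10^103)
  = 5.59 × 10^51 m/s²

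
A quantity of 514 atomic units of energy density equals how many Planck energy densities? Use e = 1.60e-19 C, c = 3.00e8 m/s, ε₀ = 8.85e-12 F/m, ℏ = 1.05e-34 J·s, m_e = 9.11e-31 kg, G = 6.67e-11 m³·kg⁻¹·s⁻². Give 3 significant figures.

3.31e-98

atomic unit of energy density: u_au = E_h/a₀³ = m_e⁴e¹⁰/((4πε₀)⁵ℏ⁸) = 3.01e13 J/m³
Planck energy density: u_P = c⁷/(ℏG²) = 4.68e113 J/m³
514 × 3.01e13 / 4.68e113 = 3.31e-98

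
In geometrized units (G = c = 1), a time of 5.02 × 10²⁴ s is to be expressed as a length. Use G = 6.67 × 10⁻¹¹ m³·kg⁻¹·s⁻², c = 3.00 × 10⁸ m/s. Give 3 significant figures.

1.51 × 10³³ m

Time → length via c.
5.02 × 10²⁴ s × (c) = 1.51 × 10³³ m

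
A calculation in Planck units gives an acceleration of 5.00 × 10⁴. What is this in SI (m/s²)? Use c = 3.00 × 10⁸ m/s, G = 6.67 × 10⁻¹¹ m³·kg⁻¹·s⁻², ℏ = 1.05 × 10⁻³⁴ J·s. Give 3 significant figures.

2.79 × 10⁵⁶ m/s²

One Planck acceleration: a_P = √(c⁷/(ℏG)) = 5.59 × 10⁵¹ m/s².
5.00 × 10⁴ × 5.59 × 10⁵¹ m/s² = 2.79 × 10⁵⁶ m/s²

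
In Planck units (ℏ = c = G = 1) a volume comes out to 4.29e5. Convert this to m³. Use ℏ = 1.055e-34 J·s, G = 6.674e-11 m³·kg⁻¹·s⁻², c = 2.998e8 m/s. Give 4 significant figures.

One Planck volume: V_P = (ℏG/c³)^(3/2) = 4.224e-105 m³.
4.29e5 × 4.224e-105 m³ = 1.812e-99 m³

1.812e-99 m³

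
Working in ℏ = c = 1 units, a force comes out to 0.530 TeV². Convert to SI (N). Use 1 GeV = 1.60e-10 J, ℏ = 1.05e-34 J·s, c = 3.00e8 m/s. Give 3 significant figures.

4.31e11 N

Force is [E]/[L] = [E]²/(ℏc); restore (ℏc)⁻¹.
1 GeV² → 1/(ℏc) × (1 GeV in J)² = 8.13e5 N.
Convert the energy scale: 0.530 TeV² = 5.30e5 GeV².
Result: 5.30e5 × 8.13e5 = 4.31e11 N.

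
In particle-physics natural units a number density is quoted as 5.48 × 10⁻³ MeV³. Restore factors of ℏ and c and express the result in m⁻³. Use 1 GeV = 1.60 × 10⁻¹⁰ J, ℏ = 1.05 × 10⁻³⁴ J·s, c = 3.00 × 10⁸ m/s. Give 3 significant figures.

7.18 × 10³⁵ m⁻³

Number density is [L]⁻³ = [E]³/(ℏc)³.
1 GeV³ → 1/(ℏc)³ × (1 GeV in J)³ = 1.31 × 10⁴⁷ m⁻³.
Convert the energy scale: 5.48 × 10⁻³ MeV³ = 5.48 × 10⁻¹² GeV³.
Result: 5.48 × 10⁻¹² × 1.31 × 10⁴⁷ = 7.18 × 10³⁵ m⁻³.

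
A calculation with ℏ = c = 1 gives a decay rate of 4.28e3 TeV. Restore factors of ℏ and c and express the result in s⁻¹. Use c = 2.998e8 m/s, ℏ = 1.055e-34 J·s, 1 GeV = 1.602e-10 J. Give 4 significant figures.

6.499e30 s⁻¹

A rate is [E]/ℏ; divide by ℏ.
1 GeV → 1/ℏ × (1 GeV in J) = 1.518e24 s⁻¹.
Convert the energy scale: 4.28e3 TeV = 4.28e6 GeV.
Result: 4.28e6 × 1.518e24 = 6.499e30 s⁻¹.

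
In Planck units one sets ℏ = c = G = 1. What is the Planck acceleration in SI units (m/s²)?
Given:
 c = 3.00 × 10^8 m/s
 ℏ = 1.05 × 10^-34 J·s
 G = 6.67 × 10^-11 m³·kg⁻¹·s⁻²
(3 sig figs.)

5.59 × 10^51 m/s²

a_P = √(c⁷/(ℏG))
  = √(3.12 × 10^103)
  = 5.59 × 10^51 m/s²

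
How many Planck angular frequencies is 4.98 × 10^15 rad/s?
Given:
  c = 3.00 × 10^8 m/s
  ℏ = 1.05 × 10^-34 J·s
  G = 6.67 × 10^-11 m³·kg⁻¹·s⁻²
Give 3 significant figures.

Planck angular frequency: ω_P = √(c⁵/(ℏG)) = 1.86 × 10^43 rad/s.
4.98 × 10^15 / 1.86 × 10^43 = 2.67 × 10^-28

2.67 × 10^-28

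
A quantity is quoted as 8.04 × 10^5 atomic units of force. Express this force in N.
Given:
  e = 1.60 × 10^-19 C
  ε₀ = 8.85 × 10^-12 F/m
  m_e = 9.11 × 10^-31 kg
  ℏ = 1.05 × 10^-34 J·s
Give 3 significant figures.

One atomic unit of force: F_au = E_h/a₀ = m_e²e⁶/((4πε₀)³ℏ⁴) = 8.33 × 10^-8 N.
8.04 × 10^5 × 8.33 × 10^-8 N = 0.0670 N

0.0670 N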